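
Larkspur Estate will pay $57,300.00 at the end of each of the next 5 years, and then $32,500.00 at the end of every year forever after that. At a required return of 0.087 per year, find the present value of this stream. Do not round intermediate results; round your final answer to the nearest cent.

PV of 5-year annuity: $57,300.00 × [1 − (1+0.087)^−5] / 0.087 = 224622.76883
Perpetuity value at year 5: $32,500.00 / 0.087 = 373563.21839
PV of perpetuity: 373563.21839 / (1+0.087)^5 = 246159.37917
Total PV = 224622.76883 + 246159.37917 = 470782.14801

$470782.15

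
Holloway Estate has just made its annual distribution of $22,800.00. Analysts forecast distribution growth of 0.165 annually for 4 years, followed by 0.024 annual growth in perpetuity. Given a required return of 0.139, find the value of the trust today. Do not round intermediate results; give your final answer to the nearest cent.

$318725.61

D_1 = 26562.00000
D_2 = 30944.73000
D_3 = 36050.61045
D_4 = 41998.96117
Terminal value at year 4: TV = D_4×(1+g_2)/(r−g_2) = 43006.93624/0.115 = 373973.35863
P_0 = D_1/(1+r)^1 + D_2/(1+r)^2 + D_3/(1+r)^3 + D_4/(1+r)^4 + TV/(1+r)^4
    = 23320.45654 + 23852.79356 + 24397.28227 + 24954.20004 + 222200.87685 = 318725.60926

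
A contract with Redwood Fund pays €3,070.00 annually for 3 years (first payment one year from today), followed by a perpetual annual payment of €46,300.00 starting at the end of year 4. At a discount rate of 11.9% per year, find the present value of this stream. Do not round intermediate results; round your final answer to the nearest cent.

PV of 3-year annuity: €3,070.00 × [1 − (1+0.119)^−3] / 0.119 = 7386.31135
Perpetuity value at year 3: €46,300.00 / 0.119 = 389075.63025
PV of perpetuity: 389075.63025 / (1+0.119)^3 = 277679.46892
Total PV = 7386.31135 + 277679.46892 = 285065.78026

€285065.78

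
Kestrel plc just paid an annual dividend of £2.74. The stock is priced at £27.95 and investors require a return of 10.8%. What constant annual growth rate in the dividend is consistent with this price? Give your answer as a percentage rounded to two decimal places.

0.91%

P = D₀(1+g)/(r−g) ⇒ P(r−g) = D₀(1+g) ⇒ g(P+D₀) = P·r − D₀
g = (P·r − D₀)/(P + D₀) = (£27.95×0.108 − £2.74) / (£27.95 + £2.74) = 0.009078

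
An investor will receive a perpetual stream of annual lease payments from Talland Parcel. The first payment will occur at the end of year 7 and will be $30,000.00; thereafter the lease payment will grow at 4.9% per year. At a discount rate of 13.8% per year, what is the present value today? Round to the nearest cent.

$155194.98

Value at end of year 6: C₁ / (r − g) = $30,000.00 / (0.138 − 0.049) = $337,078.6517
Discount to today: PV = $337,078.6517 / (1 + 0.138)^6 = $337,078.6517 / 2.171969 = $155,194.98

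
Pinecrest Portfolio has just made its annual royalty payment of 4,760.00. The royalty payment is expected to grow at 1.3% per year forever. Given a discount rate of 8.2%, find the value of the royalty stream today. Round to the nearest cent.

69882.32

D₁ = D₀ × (1 + g) = 4,760.00 × 1.013 = 4,821.8800
Growing perpetuity: P = D₁ / (r − g) = 4,821.8800 / (0.082 − 0.013) = 69,882.32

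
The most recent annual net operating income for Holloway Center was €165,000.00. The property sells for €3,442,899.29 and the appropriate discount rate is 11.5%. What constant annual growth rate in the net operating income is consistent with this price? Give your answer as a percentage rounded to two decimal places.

P = D₀(1+g)/(r−g) ⇒ P(r−g) = D₀(1+g) ⇒ g(P+D₀) = P·r − D₀
g = (P·r − D₀)/(P + D₀) = (€3,442,899.29×0.115 − €165,000.00) / (€3,442,899.29 + €165,000.00) = 0.064008

6.40%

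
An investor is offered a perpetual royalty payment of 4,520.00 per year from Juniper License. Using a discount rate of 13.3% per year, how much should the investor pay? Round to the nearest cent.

Level perpetuity: PV = C / r = 4,520.00 / 0.133 = 33,984.96

33984.96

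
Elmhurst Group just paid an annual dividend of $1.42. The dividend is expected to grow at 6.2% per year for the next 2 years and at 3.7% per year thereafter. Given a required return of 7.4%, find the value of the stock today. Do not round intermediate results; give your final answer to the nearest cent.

$41.71

D_1 = 1.50804
D_2 = 1.60154
Terminal value at year 2: TV = D_2×(1+g_2)/(r−g_2) = 1.66080/0.037 = 44.88636
P_0 = D_1/(1+r)^1 + D_2/(1+r)^2 + TV/(1+r)^2
    = 1.40413 + 1.38845 + 38.91400 = 41.70658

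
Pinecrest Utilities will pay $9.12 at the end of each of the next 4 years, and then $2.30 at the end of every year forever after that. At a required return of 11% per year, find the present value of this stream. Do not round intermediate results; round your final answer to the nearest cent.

$42.07

PV of 4-year annuity: $9.12 × [1 − (1+0.11)^−4] / 0.11 = 28.29430
Perpetuity value at year 4: $2.30 / 0.11 = 20.90909
PV of perpetuity: 20.90909 / (1+0.11)^4 = 13.77347
Total PV = 28.29430 + 13.77347 = 42.06777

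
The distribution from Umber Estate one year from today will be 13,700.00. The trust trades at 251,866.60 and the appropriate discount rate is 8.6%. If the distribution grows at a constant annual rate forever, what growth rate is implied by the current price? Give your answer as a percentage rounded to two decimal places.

3.16%

P = D₁/(r−g) ⇒ g = r − D₁/P = 0.086 − 13,700.00/251,866.60 = 0.031606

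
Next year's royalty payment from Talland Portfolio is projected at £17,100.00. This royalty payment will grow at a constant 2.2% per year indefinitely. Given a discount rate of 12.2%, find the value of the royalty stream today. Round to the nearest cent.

£171000.00

Growing perpetuity: P = D₁ / (r − g) = £17,100.0000 / (0.122 − 0.022) = £171,000.00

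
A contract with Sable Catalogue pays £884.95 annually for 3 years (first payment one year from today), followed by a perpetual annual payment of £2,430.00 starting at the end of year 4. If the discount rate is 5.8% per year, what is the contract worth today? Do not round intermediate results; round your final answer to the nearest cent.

PV of 3-year annuity: £884.95 × [1 − (1+0.058)^−3] / 0.058 = 2374.26232
Perpetuity value at year 3: £2,430.00 / 0.058 = 41896.55172
PV of perpetuity: 41896.55172 / (1+0.058)^3 = 35377.02243
Total PV = 2374.26232 + 35377.02243 = 37751.28475

£37751.28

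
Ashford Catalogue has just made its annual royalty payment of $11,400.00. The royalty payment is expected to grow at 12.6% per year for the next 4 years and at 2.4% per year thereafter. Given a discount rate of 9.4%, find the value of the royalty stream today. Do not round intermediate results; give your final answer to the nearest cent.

$236184.05

D_1 = 12836.40000
D_2 = 14453.78640
D_3 = 16274.96349
D_4 = 18325.60889
Terminal value at year 4: TV = D_4×(1+g_2)/(r−g_2) = 18765.42350/0.07 = 268077.47856
P_0 = D_1/(1+r)^1 + D_2/(1+r)^2 + D_3/(1+r)^3 + D_4/(1+r)^4 + TV/(1+r)^4
    = 11733.45521 + 12076.66414 + 12429.91208 + 12793.49269 + 187150.52168 = 236184.04580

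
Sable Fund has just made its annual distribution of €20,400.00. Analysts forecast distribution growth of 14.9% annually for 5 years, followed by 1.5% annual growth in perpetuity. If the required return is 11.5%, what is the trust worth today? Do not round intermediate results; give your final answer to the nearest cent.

€352333.72

D_1 = 23439.60000
D_2 = 26932.10040
D_3 = 30944.98336
D_4 = 35555.78588
D_5 = 40853.59798
Terminal value at year 5: TV = D_5×(1+g_2)/(r−g_2) = 41466.40195/0.1 = 414664.01946
P_0 = D_1/(1+r)^1 + D_2/(1+r)^2 + D_3/(1+r)^3 + D_4/(1+r)^4 + D_5/(1+r)^5 + TV/(1+r)^5
    = 21022.06278 + 21663.09429 + 22323.67295 + 23004.39482 + 23705.87412 + 240614.62232 = 352333.72128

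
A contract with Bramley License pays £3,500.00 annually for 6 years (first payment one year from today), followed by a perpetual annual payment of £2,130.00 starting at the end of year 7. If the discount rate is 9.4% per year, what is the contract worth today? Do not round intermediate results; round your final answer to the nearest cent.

PV of 6-year annuity: £3,500.00 × [1 − (1+0.094)^−6] / 0.094 = 15515.22091
Perpetuity value at year 6: £2,130.00 / 0.094 = 22659.57447
PV of perpetuity: 22659.57447 / (1+0.094)^6 = 13217.45431
Total PV = 15515.22091 + 13217.45431 = 28732.67523

£28732.68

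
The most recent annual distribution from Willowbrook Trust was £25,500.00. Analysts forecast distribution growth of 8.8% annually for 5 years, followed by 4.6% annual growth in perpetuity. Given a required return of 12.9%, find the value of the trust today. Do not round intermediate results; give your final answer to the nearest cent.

£381360.63

D_1 = 27744.00000
D_2 = 30185.47200
D_3 = 32841.79354
D_4 = 35731.87137
D_5 = 38876.27605
Terminal value at year 5: TV = D_5×(1+g_2)/(r−g_2) = 40664.58475/0.083 = 489934.75597
P_0 = D_1/(1+r)^1 + D_2/(1+r)^2 + D_3/(1+r)^3 + D_4/(1+r)^4 + D_5/(1+r)^5 + TV/(1+r)^5
    = 24573.95926 + 23681.54798 + 22821.54491 + 21992.77313 + 21194.09846 + 267096.71074 = 381360.63448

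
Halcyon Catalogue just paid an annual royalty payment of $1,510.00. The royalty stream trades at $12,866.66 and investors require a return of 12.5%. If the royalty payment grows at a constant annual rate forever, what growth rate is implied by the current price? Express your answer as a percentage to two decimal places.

0.68%

P = D₀(1+g)/(r−g) ⇒ P(r−g) = D₀(1+g) ⇒ g(P+D₀) = P·r − D₀
g = (P·r − D₀)/(P + D₀) = ($12,866.66×0.125 − $1,510.00) / ($12,866.66 + $1,510.00) = 0.006840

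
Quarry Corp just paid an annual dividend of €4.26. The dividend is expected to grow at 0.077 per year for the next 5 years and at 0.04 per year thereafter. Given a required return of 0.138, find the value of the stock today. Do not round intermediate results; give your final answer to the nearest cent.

€52.43

D_1 = 4.58802
D_2 = 4.94130
D_3 = 5.32178
D_4 = 5.73155
D_5 = 6.17288
Terminal value at year 5: TV = D_5×(1+g_2)/(r−g_2) = 6.41980/0.098 = 65.50816
P_0 = D_1/(1+r)^1 + D_2/(1+r)^2 + D_3/(1+r)^3 + D_4/(1+r)^4 + D_5/(1+r)^5 + TV/(1+r)^5
    = 4.03165 + 3.81554 + 3.61102 + 3.41746 + 3.23427 + 34.32291 = 52.43286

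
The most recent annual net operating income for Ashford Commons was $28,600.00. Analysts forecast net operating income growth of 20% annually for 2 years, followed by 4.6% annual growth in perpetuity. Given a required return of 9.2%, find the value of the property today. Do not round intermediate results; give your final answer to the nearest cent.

$851304.35

D_1 = 34320.00000
D_2 = 41184.00000
Terminal value at year 2: TV = D_2×(1+g_2)/(r−g_2) = 43078.46400/0.046 = 936488.34783
P_0 = D_1/(1+r)^1 + D_2/(1+r)^2 + TV/(1+r)^2
    = 31428.57143 + 34536.89168 + 785338.88472 = 851304.34783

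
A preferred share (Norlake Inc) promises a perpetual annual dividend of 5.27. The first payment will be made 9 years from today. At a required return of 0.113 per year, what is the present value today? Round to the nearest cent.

Value at end of year 8: C / r = 5.27 / 0.113 = 46.6372
Discount to today: PV = 46.6372 / (1 + 0.113)^8 = 46.6372 / 2.354840 = 19.80

19.80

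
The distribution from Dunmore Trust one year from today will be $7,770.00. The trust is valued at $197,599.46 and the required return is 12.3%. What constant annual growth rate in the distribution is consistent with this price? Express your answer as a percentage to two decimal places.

P = D₁/(r−g) ⇒ g = r − D₁/P = 0.123 − $7,770.00/$197,599.46 = 0.083678

8.37%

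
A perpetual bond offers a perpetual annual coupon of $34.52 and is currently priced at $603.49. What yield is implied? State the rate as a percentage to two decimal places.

P = C/r ⇒ r = C/P = $34.52/$603.49 = 0.057201

5.72%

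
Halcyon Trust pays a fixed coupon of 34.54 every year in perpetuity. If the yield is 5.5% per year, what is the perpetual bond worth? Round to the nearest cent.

Level perpetuity: PV = C / r = 34.54 / 0.055 = 628.00

628.00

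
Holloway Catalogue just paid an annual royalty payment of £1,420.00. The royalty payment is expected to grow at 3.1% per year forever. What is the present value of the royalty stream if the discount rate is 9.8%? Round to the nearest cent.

D₁ = D₀ × (1 + g) = £1,420.00 × 1.031 = £1,464.0200
Growing perpetuity: P = D₁ / (r − g) = £1,464.0200 / (0.098 − 0.031) = £21,851.04

£21851.04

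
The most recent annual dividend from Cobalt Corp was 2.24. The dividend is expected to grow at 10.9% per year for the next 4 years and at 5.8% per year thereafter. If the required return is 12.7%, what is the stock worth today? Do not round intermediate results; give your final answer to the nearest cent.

D_1 = 2.48416
D_2 = 2.75493
D_3 = 3.05522
D_4 = 3.38824
Terminal value at year 4: TV = D_4×(1+g_2)/(r−g_2) = 3.58476/0.069 = 51.95302
P_0 = D_1/(1+r)^1 + D_2/(1+r)^2 + D_3/(1+r)^3 + D_4/(1+r)^4 + TV/(1+r)^4
    = 2.20422 + 2.16902 + 2.13438 + 2.10029 + 32.20439 = 40.81230

40.81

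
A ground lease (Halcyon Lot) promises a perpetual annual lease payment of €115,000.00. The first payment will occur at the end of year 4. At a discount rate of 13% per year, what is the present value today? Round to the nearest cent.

€613082.84

Value at end of year 3: C / r = €115,000.00 / 0.13 = €884,615.3846
Discount to today: PV = €884,615.3846 / (1 + 0.13)^3 = €884,615.3846 / 1.442897 = €613,082.84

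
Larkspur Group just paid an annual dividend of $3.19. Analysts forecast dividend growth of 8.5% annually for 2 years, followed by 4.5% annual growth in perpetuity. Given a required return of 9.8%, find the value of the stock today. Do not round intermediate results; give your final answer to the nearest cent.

D_1 = 3.46115
D_2 = 3.75535
Terminal value at year 2: TV = D_2×(1+g_2)/(r−g_2) = 3.92434/0.053 = 74.04412
P_0 = D_1/(1+r)^1 + D_2/(1+r)^2 + TV/(1+r)^2
    = 3.15223 + 3.11491 + 61.41662 = 67.68376

$67.68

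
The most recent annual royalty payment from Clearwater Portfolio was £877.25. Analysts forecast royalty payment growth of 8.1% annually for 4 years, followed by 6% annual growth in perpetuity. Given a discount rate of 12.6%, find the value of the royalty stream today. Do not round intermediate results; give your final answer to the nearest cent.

D_1 = 948.30725
D_2 = 1025.12014
D_3 = 1108.15487
D_4 = 1197.91541
Terminal value at year 4: TV = D_4×(1+g_2)/(r−g_2) = 1269.79034/0.066 = 19239.24754
P_0 = D_1/(1+r)^1 + D_2/(1+r)^2 + D_3/(1+r)^3 + D_4/(1+r)^4 + TV/(1+r)^4
    = 842.19116 + 808.53343 + 776.22082 + 745.19956 + 11968.35659 = 15140.50157

£15140.50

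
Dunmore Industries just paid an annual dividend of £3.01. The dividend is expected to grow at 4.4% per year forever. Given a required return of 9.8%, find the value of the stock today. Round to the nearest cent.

£58.19

D₁ = D₀ × (1 + g) = £3.01 × 1.044 = £3.1424
Growing perpetuity: P = D₁ / (r − g) = £3.1424 / (0.098 − 0.044) = £58.19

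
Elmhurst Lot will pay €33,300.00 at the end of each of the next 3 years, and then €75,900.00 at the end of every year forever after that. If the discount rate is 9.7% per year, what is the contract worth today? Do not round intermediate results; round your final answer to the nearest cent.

€675972.30

PV of 3-year annuity: €33,300.00 × [1 − (1+0.097)^−3] / 0.097 = 83251.50887
Perpetuity value at year 3: €75,900.00 / 0.097 = 782474.22680
PV of perpetuity: 782474.22680 / (1+0.097)^3 = 592720.78766
Total PV = 83251.50887 + 592720.78766 = 675972.29653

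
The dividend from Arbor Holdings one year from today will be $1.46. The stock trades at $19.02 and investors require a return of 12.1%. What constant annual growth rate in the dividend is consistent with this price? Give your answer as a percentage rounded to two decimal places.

P = D₁/(r−g) ⇒ g = r − D₁/P = 0.121 − $1.46/$19.02 = 0.044239

4.42%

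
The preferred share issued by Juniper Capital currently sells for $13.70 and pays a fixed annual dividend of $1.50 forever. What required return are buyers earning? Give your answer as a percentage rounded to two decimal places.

P = C/r ⇒ r = C/P = $1.50/$13.70 = 0.109489

10.95%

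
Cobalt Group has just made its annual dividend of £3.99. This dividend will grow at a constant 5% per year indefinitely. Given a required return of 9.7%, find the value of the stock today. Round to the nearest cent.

£89.14

D₁ = D₀ × (1 + g) = £3.99 × 1.05 = £4.1895
Growing perpetuity: P = D₁ / (r − g) = £4.1895 / (0.097 − 0.05) = £89.14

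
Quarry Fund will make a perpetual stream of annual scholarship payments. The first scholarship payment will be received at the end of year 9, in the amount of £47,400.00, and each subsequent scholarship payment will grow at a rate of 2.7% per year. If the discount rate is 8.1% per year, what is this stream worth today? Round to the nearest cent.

Value at end of year 8: C₁ / (r − g) = £47,400.00 / (0.081 − 0.027) = £877,777.7778
Discount to today: PV = £877,777.7778 / (1 + 0.081)^8 = £877,777.7778 / 1.864685 = £470,737.75

£470737.75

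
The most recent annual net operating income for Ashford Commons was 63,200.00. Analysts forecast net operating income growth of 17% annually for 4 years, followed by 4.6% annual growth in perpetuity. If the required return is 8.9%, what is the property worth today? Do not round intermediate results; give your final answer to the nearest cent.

2351824.77

D_1 = 73944.00000
D_2 = 86514.48000
D_3 = 101221.94160
D_4 = 118429.67167
Terminal value at year 4: TV = D_4×(1+g_2)/(r−g_2) = 123877.43657/0.043 = 2880870.61788
P_0 = D_1/(1+r)^1 + D_2/(1+r)^2 + D_3/(1+r)^3 + D_4/(1+r)^4 + TV/(1+r)^4
    = 67900.82645 + 72951.30114 + 78377.43098 + 84207.15725 + 2048388.05772 = 2351824.77353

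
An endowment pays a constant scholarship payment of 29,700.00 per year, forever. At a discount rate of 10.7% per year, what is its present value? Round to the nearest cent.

Level perpetuity: PV = C / r = 29,700.00 / 0.107 = 277,570.09

277570.09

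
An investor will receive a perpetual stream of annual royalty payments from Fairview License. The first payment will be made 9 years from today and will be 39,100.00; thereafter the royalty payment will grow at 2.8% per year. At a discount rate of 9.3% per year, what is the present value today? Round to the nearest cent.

295326.29

Value at end of year 8: C₁ / (r − g) = 39,100.00 / (0.093 − 0.028) = 601,538.4615
Discount to today: PV = 601,538.4615 / (1 + 0.093)^8 = 601,538.4615 / 2.036861 = 295,326.29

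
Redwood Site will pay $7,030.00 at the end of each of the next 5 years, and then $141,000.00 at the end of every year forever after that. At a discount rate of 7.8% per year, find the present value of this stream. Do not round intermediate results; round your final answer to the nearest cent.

$1269957.43

PV of 5-year annuity: $7,030.00 × [1 − (1+0.078)^−5] / 0.078 = 28217.33354
Perpetuity value at year 5: $141,000.00 / 0.078 = 1807692.30769
PV of perpetuity: 1807692.30769 / (1+0.078)^5 = 1241740.09863
Total PV = 28217.33354 + 1241740.09863 = 1269957.43218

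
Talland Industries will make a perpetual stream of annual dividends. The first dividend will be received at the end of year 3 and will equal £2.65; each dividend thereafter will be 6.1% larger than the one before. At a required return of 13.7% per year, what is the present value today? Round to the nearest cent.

£26.97

Value at end of year 2: C₁ / (r − g) = £2.65 / (0.137 − 0.061) = £34.8684
Discount to today: PV = £34.8684 / (1 + 0.137)^2 = £34.8684 / 1.292769 = £26.97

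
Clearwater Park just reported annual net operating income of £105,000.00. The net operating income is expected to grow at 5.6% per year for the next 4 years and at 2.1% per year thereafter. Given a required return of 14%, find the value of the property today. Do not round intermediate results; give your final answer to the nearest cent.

D_1 = 110880.00000
D_2 = 117089.28000
D_3 = 123646.27968
D_4 = 130570.47134
Terminal value at year 4: TV = D_4×(1+g_2)/(r−g_2) = 133312.45124/0.119 = 1120272.69950
P_0 = D_1/(1+r)^1 + D_2/(1+r)^2 + D_3/(1+r)^3 + D_4/(1+r)^4 + TV/(1+r)^4
    = 97263.15789 + 90096.39889 + 83457.71687 + 77308.20089 + 663291.37065 = 1011416.84519

£1011416.85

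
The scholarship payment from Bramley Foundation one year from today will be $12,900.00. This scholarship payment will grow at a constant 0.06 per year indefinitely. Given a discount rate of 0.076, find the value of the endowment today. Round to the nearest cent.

$806250.00

Growing perpetuity: P = D₁ / (r − g) = $12,900.0000 / (0.076 − 0.06) = $806,250.00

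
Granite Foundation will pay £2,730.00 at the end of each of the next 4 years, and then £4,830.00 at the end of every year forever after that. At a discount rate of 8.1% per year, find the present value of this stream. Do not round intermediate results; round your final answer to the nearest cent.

£52689.62

PV of 4-year annuity: £2,730.00 × [1 − (1+0.081)^−4] / 0.081 = 9022.01603
Perpetuity value at year 4: £4,830.00 / 0.081 = 59629.62963
PV of perpetuity: 59629.62963 / (1+0.081)^4 = 43667.60127
Total PV = 9022.01603 + 43667.60127 = 52689.61730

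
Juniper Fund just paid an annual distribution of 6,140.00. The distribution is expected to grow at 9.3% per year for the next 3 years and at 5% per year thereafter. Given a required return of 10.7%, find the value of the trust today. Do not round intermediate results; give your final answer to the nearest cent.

D_1 = 6711.02000
D_2 = 7335.14486
D_3 = 8017.31333
Terminal value at year 3: TV = D_3×(1+g_2)/(r−g_2) = 8418.17900/0.057 = 147687.35085
P_0 = D_1/(1+r)^1 + D_2/(1+r)^2 + D_3/(1+r)^3 + TV/(1+r)^3
    = 6062.34869 + 5985.67942 + 5909.97977 + 108868.04841 = 126826.05629

126826.06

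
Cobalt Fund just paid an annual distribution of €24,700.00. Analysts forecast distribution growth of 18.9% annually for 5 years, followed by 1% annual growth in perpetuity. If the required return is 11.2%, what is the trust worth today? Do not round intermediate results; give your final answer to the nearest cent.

D_1 = 29368.30000
D_2 = 34918.90870
D_3 = 41518.58244
D_4 = 49365.59453
D_5 = 58695.69189
Terminal value at year 5: TV = D_5×(1+g_2)/(r−g_2) = 59282.64881/0.102 = 581202.43932
P_0 = D_1/(1+r)^1 + D_2/(1+r)^2 + D_3/(1+r)^3 + D_4/(1+r)^4 + D_5/(1+r)^5 + TV/(1+r)^5
    = 26410.34173 + 28239.11539 + 30194.52176 + 32285.32947 + 34520.91434 + 341824.74000 = 493474.96269

€493474.96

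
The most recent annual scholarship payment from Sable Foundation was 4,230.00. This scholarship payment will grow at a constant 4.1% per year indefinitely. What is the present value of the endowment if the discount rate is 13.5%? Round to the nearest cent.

46845.00

D₁ = D₀ × (1 + g) = 4,230.00 × 1.041 = 4,403.4300
Growing perpetuity: P = D₁ / (r − g) = 4,403.4300 / (0.135 − 0.041) = 46,845.00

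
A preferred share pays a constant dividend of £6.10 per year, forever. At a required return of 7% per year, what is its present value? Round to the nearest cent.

Level perpetuity: PV = C / r = £6.10 / 0.07 = £87.14

£87.14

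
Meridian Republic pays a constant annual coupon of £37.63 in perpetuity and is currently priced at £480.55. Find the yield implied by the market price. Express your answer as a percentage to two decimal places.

P = C/r ⇒ r = C/P = £37.63/£480.55 = 0.078306

7.83%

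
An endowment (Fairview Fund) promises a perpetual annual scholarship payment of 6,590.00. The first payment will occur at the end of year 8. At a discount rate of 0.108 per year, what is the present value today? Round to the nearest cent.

29763.45

Value at end of year 7: C / r = 6,590.00 / 0.108 = 61,018.5185
Discount to today: PV = 61,018.5185 / (1 + 0.108)^7 = 61,018.5185 / 2.050115 = 29,763.45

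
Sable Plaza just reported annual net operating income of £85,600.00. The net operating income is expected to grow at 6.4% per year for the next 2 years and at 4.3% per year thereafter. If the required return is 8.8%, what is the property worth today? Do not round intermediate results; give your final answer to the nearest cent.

D_1 = 91078.40000
D_2 = 96907.41760
Terminal value at year 2: TV = D_2×(1+g_2)/(r−g_2) = 101074.43656/0.045 = 2246098.59015
P_0 = D_1/(1+r)^1 + D_2/(1+r)^2 + TV/(1+r)^2
    = 83711.76471 + 81865.18166 + 1897452.98827 = 2063029.93464

£2063029.93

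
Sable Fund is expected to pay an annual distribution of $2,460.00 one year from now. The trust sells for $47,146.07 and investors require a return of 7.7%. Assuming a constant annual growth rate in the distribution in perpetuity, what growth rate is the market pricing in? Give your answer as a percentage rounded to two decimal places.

2.48%

P = D₁/(r−g) ⇒ g = r − D₁/P = 0.077 − $2,460.00/$47,146.07 = 0.024822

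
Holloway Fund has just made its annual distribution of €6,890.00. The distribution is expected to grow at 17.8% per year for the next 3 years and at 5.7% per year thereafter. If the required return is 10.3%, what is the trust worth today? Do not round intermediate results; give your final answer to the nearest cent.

€216472.14

D_1 = 8116.42000
D_2 = 9561.14276
D_3 = 11263.02617
Terminal value at year 3: TV = D_3×(1+g_2)/(r−g_2) = 11905.01866/0.046 = 258804.75354
P_0 = D_1/(1+r)^1 + D_2/(1+r)^2 + D_3/(1+r)^3 + TV/(1+r)^3
    = 7358.49501 + 7858.84599 + 8393.21902 + 192861.57610 = 216472.13612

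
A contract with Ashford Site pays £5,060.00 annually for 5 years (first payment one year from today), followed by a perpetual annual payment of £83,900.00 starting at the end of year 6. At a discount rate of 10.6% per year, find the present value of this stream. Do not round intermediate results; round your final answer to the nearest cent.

£497169.01

PV of 5-year annuity: £5,060.00 × [1 − (1+0.106)^−5] / 0.106 = 18890.95045
Perpetuity value at year 5: £83,900.00 / 0.106 = 791509.43396
PV of perpetuity: 791509.43396 / (1+0.106)^5 = 478278.06191
Total PV = 18890.95045 + 478278.06191 = 497169.01236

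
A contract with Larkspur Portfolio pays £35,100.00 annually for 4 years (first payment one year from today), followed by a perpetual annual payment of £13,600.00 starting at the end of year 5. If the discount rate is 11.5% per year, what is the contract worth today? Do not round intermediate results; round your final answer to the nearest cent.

PV of 4-year annuity: £35,100.00 × [1 − (1+0.115)^−4] / 0.115 = 107743.44436
Perpetuity value at year 4: £13,600.00 / 0.115 = 118260.86957
PV of perpetuity: 118260.86957 / (1+0.115)^4 = 76514.12189
Total PV = 107743.44436 + 76514.12189 = 184257.56625

£184257.57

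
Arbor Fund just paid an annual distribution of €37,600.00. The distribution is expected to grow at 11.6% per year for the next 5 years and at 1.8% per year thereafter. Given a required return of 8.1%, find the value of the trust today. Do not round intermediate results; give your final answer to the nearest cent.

€919573.02

D_1 = 41961.60000
D_2 = 46829.14560
D_3 = 52261.32649
D_4 = 58323.64036
D_5 = 65089.18264
Terminal value at year 5: TV = D_5×(1+g_2)/(r−g_2) = 66260.78793/0.063 = 1051758.53860
P_0 = D_1/(1+r)^1 + D_2/(1+r)^2 + D_3/(1+r)^3 + D_4/(1+r)^4 + D_5/(1+r)^5 + TV/(1+r)^5
    = 38817.39130 + 40074.19861 + 41371.69810 + 42711.20729 + 44094.08634 + 712504.44279 = 919573.02444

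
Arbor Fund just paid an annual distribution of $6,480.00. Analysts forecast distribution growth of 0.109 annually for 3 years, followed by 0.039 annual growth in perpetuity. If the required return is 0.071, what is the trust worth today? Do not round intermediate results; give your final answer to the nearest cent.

$254449.17

D_1 = 7186.32000
D_2 = 7969.62888
D_3 = 8838.31843
Terminal value at year 3: TV = D_3×(1+g_2)/(r−g_2) = 9183.01285/0.032 = 286969.15146
P_0 = D_1/(1+r)^1 + D_2/(1+r)^2 + D_3/(1+r)^3 + TV/(1+r)^3
    = 6709.91597 + 6947.98955 + 7194.51019 + 233596.75261 = 254449.16831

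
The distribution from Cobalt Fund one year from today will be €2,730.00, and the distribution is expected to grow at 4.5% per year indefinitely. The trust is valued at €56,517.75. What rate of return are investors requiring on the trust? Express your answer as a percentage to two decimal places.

P = D₁/(r − g) ⇒ r = D₁/P + g = €2,730.0000/€56,517.75 + 0.045 = 0.048303 + 0.045 = 0.093303

9.33%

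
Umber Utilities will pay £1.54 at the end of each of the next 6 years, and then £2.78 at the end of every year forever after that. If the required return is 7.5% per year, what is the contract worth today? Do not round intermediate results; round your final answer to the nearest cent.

PV of 6-year annuity: £1.54 × [1 − (1+0.075)^−6] / 0.075 = 7.22852
Perpetuity value at year 6: £2.78 / 0.075 = 37.06667
PV of perpetuity: 37.06667 / (1+0.075)^6 = 24.01777
Total PV = 7.22852 + 24.01777 = 31.24630

£31.25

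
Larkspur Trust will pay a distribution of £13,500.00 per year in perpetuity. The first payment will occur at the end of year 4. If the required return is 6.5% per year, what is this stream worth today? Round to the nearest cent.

£171937.89

Value at end of year 3: C / r = £13,500.00 / 0.065 = £207,692.3077
Discount to today: PV = £207,692.3077 / (1 + 0.065)^3 = £207,692.3077 / 1.207950 = £171,937.89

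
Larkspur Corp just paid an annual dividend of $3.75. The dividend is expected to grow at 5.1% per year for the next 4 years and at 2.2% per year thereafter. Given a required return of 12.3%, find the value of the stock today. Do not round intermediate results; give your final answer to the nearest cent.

$41.86

D_1 = 3.94125
D_2 = 4.14225
D_3 = 4.35351
D_4 = 4.57554
Terminal value at year 4: TV = D_4×(1+g_2)/(r−g_2) = 4.67620/0.101 = 46.29900
P_0 = D_1/(1+r)^1 + D_2/(1+r)^2 + D_3/(1+r)^3 + D_4/(1+r)^4 + TV/(1+r)^4
    = 3.50957 + 3.28456 + 3.07397 + 2.87689 + 29.11070 = 41.85569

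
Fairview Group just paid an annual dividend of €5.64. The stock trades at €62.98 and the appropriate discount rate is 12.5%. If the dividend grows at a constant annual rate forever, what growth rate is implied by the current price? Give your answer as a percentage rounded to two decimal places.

P = D₀(1+g)/(r−g) ⇒ P(r−g) = D₀(1+g) ⇒ g(P+D₀) = P·r − D₀
g = (P·r − D₀)/(P + D₀) = (€62.98×0.125 − €5.64) / (€62.98 + €5.64) = 0.032534

3.25%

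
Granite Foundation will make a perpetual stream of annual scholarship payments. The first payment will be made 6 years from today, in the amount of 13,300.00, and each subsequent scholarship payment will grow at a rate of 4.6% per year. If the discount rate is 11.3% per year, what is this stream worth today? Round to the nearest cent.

Value at end of year 5: C₁ / (r − g) = 13,300.00 / (0.113 − 0.046) = 198,507.4627
Discount to today: PV = 198,507.4627 / (1 + 0.113)^5 = 198,507.4627 / 1.707953 = 116,225.39

116225.39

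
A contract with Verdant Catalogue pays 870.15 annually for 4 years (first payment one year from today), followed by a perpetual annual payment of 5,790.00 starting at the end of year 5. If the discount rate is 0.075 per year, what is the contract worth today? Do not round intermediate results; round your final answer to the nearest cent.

PV of 4-year annuity: 870.15 × [1 − (1+0.075)^−4] / 0.075 = 2914.41625
Perpetuity value at year 4: 5,790.00 / 0.075 = 77200.00000
PV of perpetuity: 77200.00000 / (1+0.075)^4 = 57807.40090
Total PV = 2914.41625 + 57807.40090 = 60721.81715

60721.82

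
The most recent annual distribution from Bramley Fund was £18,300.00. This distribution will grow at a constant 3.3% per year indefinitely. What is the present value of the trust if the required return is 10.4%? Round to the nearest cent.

D₁ = D₀ × (1 + g) = £18,300.00 × 1.033 = £18,903.9000
Growing perpetuity: P = D₁ / (r − g) = £18,903.9000 / (0.104 − 0.033) = £266,252.11

£266252.11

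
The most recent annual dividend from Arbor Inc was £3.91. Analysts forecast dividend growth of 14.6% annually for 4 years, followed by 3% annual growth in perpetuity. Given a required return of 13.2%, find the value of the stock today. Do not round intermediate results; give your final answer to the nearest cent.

£57.60

D_1 = 4.48086
D_2 = 5.13507
D_3 = 5.88479
D_4 = 6.74396
Terminal value at year 4: TV = D_4×(1+g_2)/(r−g_2) = 6.94628/0.102 = 68.10081
P_0 = D_1/(1+r)^1 + D_2/(1+r)^2 + D_3/(1+r)^3 + D_4/(1+r)^4 + TV/(1+r)^4
    = 3.95836 + 4.00731 + 4.05687 + 4.10705 + 41.47311 = 57.60269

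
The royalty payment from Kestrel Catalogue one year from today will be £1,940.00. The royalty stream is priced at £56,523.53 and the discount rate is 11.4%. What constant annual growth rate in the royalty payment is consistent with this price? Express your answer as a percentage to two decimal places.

7.97%

P = D₁/(r−g) ⇒ g = r − D₁/P = 0.114 − £1,940.00/£56,523.53 = 0.079678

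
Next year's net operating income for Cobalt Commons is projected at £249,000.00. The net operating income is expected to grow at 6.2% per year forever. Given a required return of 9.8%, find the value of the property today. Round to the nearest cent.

Growing perpetuity: P = D₁ / (r − g) = £249,000.0000 / (0.098 − 0.062) = £6,916,666.67

£6916666.67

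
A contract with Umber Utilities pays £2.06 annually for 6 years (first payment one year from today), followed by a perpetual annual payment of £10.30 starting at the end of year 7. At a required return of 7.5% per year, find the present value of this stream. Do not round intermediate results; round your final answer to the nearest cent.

PV of 6-year annuity: £2.06 × [1 − (1+0.075)^−6] / 0.075 = 9.66932
Perpetuity value at year 6: £10.30 / 0.075 = 137.33333
PV of perpetuity: 137.33333 / (1+0.075)^6 = 88.98672
Total PV = 9.66932 + 88.98672 = 98.65604

£98.66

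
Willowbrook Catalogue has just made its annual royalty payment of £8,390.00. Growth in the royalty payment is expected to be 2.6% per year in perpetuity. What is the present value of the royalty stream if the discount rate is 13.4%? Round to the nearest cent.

D₁ = D₀ × (1 + g) = £8,390.00 × 1.026 = £8,608.1400
Growing perpetuity: P = D₁ / (r − g) = £8,608.1400 / (0.134 − 0.026) = £79,705.00

£79705.00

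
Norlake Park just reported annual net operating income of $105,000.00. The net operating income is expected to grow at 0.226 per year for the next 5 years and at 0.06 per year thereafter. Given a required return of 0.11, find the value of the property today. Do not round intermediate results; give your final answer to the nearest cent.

D_1 = 128730.00000
D_2 = 157822.98000
D_3 = 193490.97348
D_4 = 237219.93349
D_5 = 290831.63845
Terminal value at year 5: TV = D_5×(1+g_2)/(r−g_2) = 308281.53676/0.05 = 6165630.73523
P_0 = D_1/(1+r)^1 + D_2/(1+r)^2 + D_3/(1+r)^3 + D_4/(1+r)^4 + D_5/(1+r)^5 + TV/(1+r)^5
    = 115972.97297 + 128092.67105 + 141478.93217 + 156264.11787 + 172594.42208 + 3659001.74814 = 4373404.86429

$4373404.86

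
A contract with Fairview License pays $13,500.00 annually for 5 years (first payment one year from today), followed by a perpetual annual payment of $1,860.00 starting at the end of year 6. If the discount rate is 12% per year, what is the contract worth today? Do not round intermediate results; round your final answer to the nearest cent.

$57459.59

PV of 5-year annuity: $13,500.00 × [1 − (1+0.12)^−5] / 0.12 = 48664.47873
Perpetuity value at year 5: $1,860.00 / 0.12 = 15500.00000
PV of perpetuity: 15500.00000 / (1+0.12)^5 = 8795.11626
Total PV = 48664.47873 + 8795.11626 = 57459.59500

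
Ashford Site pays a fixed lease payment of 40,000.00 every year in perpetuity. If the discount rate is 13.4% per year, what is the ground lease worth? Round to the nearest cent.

298507.46

Level perpetuity: PV = C / r = 40,000.00 / 0.134 = 298,507.46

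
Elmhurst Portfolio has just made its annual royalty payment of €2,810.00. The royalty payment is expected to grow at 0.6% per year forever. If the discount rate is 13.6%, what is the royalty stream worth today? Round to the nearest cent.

€21745.08

D₁ = D₀ × (1 + g) = €2,810.00 × 1.006 = €2,826.8600
Growing perpetuity: P = D₁ / (r − g) = €2,826.8600 / (0.136 − 0.006) = €21,745.08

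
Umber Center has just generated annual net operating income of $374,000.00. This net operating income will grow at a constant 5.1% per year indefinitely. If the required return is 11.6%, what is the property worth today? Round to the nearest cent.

D₁ = D₀ × (1 + g) = $374,000.00 × 1.051 = $393,074.0000
Growing perpetuity: P = D₁ / (r − g) = $393,074.0000 / (0.116 − 0.051) = $6,047,292.31

$6047292.31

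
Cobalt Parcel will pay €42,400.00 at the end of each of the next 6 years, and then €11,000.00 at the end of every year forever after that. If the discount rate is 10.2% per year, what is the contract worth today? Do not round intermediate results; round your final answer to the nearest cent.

€243800.51

PV of 6-year annuity: €42,400.00 × [1 − (1+0.102)^−6] / 0.102 = 183585.75222
Perpetuity value at year 6: €11,000.00 / 0.102 = 107843.13725
PV of perpetuity: 107843.13725 / (1+0.102)^6 = 60214.75814
Total PV = 183585.75222 + 60214.75814 = 243800.51036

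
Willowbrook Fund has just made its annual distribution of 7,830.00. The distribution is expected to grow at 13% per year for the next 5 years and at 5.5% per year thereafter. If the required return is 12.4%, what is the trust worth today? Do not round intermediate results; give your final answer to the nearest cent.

D_1 = 8847.90000
D_2 = 9998.12700
D_3 = 11297.88351
D_4 = 12766.60837
D_5 = 14426.26745
Terminal value at year 5: TV = D_5×(1+g_2)/(r−g_2) = 15219.71216/0.069 = 220575.53861
P_0 = D_1/(1+r)^1 + D_2/(1+r)^2 + D_3/(1+r)^3 + D_4/(1+r)^4 + D_5/(1+r)^5 + TV/(1+r)^5
    = 7871.79715 + 7913.81742 + 7956.06200 + 7998.53208 + 8041.22887 + 122949.22405 = 162730.66158

162730.66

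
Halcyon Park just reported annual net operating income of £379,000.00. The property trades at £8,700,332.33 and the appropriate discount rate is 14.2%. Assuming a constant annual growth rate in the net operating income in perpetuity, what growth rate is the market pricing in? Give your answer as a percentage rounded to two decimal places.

P = D₀(1+g)/(r−g) ⇒ P(r−g) = D₀(1+g) ⇒ g(P+D₀) = P·r − D₀
g = (P·r − D₀)/(P + D₀) = (£8,700,332.33×0.142 − £379,000.00) / (£8,700,332.33 + £379,000.00) = 0.094329

9.43%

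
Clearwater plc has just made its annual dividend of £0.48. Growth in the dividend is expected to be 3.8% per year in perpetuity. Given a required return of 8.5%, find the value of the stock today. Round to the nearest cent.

£10.60

D₁ = D₀ × (1 + g) = £0.48 × 1.038 = £0.4982
Growing perpetuity: P = D₁ / (r − g) = £0.4982 / (0.085 − 0.038) = £10.60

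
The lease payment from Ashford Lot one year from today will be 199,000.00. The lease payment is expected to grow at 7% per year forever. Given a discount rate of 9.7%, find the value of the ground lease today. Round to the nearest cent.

Growing perpetuity: P = D₁ / (r − g) = 199,000.0000 / (0.097 − 0.07) = 7,370,370.37

7370370.37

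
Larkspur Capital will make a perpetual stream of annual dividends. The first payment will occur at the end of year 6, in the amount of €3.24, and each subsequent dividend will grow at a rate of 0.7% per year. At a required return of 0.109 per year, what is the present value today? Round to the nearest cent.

Value at end of year 5: C₁ / (r − g) = €3.24 / (0.109 − 0.007) = €31.7647
Discount to today: PV = €31.7647 / (1 + 0.109)^5 = €31.7647 / 1.677481 = €18.94

€18.94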